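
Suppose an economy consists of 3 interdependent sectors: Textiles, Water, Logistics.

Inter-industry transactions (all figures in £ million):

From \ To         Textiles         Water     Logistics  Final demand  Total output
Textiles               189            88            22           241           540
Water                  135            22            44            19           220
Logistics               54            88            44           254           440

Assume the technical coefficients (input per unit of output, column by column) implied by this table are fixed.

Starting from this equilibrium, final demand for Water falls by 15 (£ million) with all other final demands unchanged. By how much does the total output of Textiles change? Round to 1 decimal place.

Technical coefficients a_ij = z_ij / X_j:
  a_TT = 189/540 = 0.35, a_WT = 135/540 = 0.25, a_LT = 54/540 = 0.10
  a_TW = 88/220 = 0.40, a_WW = 22/220 = 0.10, a_LW = 88/220 = 0.40
  a_TL = 22/440 = 0.05, a_WL = 44/440 = 0.10, a_LL = 44/440 = 0.10
I − A =
  [   0.65    -0.40    -0.05]
  [  -0.25     0.90    -0.10]
  [  -0.10    -0.40     0.90]
Cofactors of I−A, C_ij = (−1)^(i+j)·(minor ij) (rows/columns in the sector order above):
  C_11 = (0.90)(0.90) − (-0.10)(-0.40) = 0.7700
  C_12 = −[(-0.25)(0.90) − (-0.10)(-0.10)] = 0.2350
  C_13 = (-0.25)(-0.40) − (0.90)(-0.10) = 0.1900
  C_21 = −[(-0.40)(0.90) − (-0.05)(-0.40)] = 0.3800
  C_22 = (0.65)(0.90) − (-0.05)(-0.10) = 0.5800
  C_23 = −[(0.65)(-0.40) − (-0.40)(-0.10)] = 0.3000
  C_31 = (-0.40)(-0.10) − (-0.05)(0.90) = 0.0850
  C_32 = −[(0.65)(-0.10) − (-0.05)(-0.25)] = 0.0775
  C_33 = (0.65)(0.90) − (-0.40)(-0.25) = 0.4850
det(I−A) = Σ_j (I−A)_1j·C_1j = (0.65)(0.7700) + (-0.40)(0.2350) + (-0.05)(0.1900) = 0.3970
adj(I−A) = Cᵀ =
  [ 0.7700   0.3800   0.0850]
  [ 0.2350   0.5800   0.0775]
  [ 0.1900   0.3000   0.4850]
(I − A)⁻¹ = adj(I−A) / det(I−A) ≈
  [   1.9395     0.9572     0.2141]
  [   0.5919     1.4610     0.1952]
  [   0.4786     0.7557     1.2217]
Δx = (I − A)⁻¹ Δd with Δd having -15 in the Water component and 0 elsewhere.
So Δx_T = L_TW · (-15), where L_TW = adj(I−A)_TW / det(I−A) = 0.3800 / 0.3970.
Δx_T = 0.3800 × (-15) / 0.3970 = -5.70 / 0.3970 ≈ -14.4.

Δx_T = -14.4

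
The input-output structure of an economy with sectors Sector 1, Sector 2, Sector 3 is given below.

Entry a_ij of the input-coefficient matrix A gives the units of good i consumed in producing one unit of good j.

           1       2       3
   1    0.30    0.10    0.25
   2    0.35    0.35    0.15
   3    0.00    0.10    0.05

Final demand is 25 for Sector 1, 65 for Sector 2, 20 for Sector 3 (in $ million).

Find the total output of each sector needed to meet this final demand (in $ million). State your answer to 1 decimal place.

x_1 = 69.6, x_2 = 145.9, x_3 = 36.4

I − A =
  [   0.70    -0.10    -0.25]
  [  -0.35     0.65    -0.15]
  [   0.00    -0.10     0.95]
Cofactors of I−A, C_ij = (−1)^(i+j)·(minor ij) (rows/columns in the sector order above):
  C_11 = (0.65)(0.95) − (-0.15)(-0.10) = 0.6025
  C_12 = −[(-0.35)(0.95) − (-0.15)(0.00)] = 0.3325
  C_13 = (-0.35)(-0.10) − (0.65)(0.00) = 0.0350
  C_21 = −[(-0.10)(0.95) − (-0.25)(-0.10)] = 0.1200
  C_22 = (0.70)(0.95) − (-0.25)(0.00) = 0.6650
  C_23 = −[(0.70)(-0.10) − (-0.10)(0.00)] = 0.0700
  C_31 = (-0.10)(-0.15) − (-0.25)(0.65) = 0.1775
  C_32 = −[(0.70)(-0.15) − (-0.25)(-0.35)] = 0.1925
  C_33 = (0.70)(0.65) − (-0.10)(-0.35) = 0.4200
det(I−A) = Σ_j (I−A)_1j·C_1j = (0.70)(0.6025) + (-0.10)(0.3325) + (-0.25)(0.0350) = 0.37975
adj(I−A) = Cᵀ =
  [ 0.6025   0.1200   0.1775]
  [ 0.3325   0.6650   0.1925]
  [ 0.0350   0.0700   0.4200]
(I − A)⁻¹ = adj(I−A) / det(I−A) ≈
  [   1.5866     0.3160     0.4674]
  [   0.8756     1.7512     0.5069]
  [   0.0922     0.1843     1.1060]
x = (I − A)⁻¹ d = adj(I−A)·d / det(I−A), with det(I−A) = 0.37975:
  x_1 = (0.6025·25 + 0.1200·65 + 0.1775·20) / 0.37975 = 26.4125 / 0.37975 ≈ 69.6
  x_2 = (0.3325·25 + 0.6650·65 + 0.1925·20) / 0.37975 = 55.3875 / 0.37975 ≈ 145.9
  x_3 = (0.0350·25 + 0.0700·65 + 0.4200·20) / 0.37975 = 13.825 / 0.37975 ≈ 36.4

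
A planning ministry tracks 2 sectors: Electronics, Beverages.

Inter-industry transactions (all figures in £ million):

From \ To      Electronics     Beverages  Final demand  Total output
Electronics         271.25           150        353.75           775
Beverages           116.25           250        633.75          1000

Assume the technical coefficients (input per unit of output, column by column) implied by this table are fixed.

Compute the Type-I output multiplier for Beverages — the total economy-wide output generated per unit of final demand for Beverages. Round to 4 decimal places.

m_2 = 1.7204

Technical coefficients a_ij = z_ij / X_j:
  a_11 = 271.25/775 = 0.35, a_21 = 116.25/775 = 0.15
  a_12 = 150/1000 = 0.15, a_22 = 250/1000 = 0.25
I − A =
  [   0.65    -0.15]
  [  -0.15     0.75]
det(I−A) = (0.65)(0.75) − (-0.15)(-0.15) = 0.4650
adj(I−A) = [[0.75, 0.15], [0.15, 0.65]]
(I − A)⁻¹ = adj(I−A) / det(I−A) ≈
  [   1.61290     0.32258]
  [   0.32258     1.39785]
The output multiplier for sector j is the column-j sum of the Leontief inverse (I − A)⁻¹ = adj(I−A) / det(I−A).
Column 2 of adj(I−A): (0.15, 0.65); det(I−A) = 0.4650.
m_2 = (0.15 + 0.65) / 0.4650 = 0.80 / 0.4650 ≈ 1.7204.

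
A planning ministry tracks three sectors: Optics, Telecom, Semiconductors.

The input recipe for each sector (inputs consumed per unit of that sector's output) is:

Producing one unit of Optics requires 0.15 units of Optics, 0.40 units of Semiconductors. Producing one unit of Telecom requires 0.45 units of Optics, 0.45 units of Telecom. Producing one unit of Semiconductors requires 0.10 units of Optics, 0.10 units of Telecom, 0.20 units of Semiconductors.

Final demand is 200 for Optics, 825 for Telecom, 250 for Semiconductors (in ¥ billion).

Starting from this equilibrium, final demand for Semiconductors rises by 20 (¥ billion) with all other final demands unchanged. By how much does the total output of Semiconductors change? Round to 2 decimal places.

I − A =
  [   0.85    -0.45    -0.10]
  [   0.00     0.55    -0.10]
  [  -0.40     0.00     0.80]
Cofactors of I−A, C_ij = (−1)^(i+j)·(minor ij) (rows/columns in the sector order above):
  C_11 = (0.55)(0.80) − (-0.10)(0.00) = 0.4400
  C_12 = −[(0.00)(0.80) − (-0.10)(-0.40)] = 0.0400
  C_13 = (0.00)(0.00) − (0.55)(-0.40) = 0.2200
  C_21 = −[(-0.45)(0.80) − (-0.10)(0.00)] = 0.3600
  C_22 = (0.85)(0.80) − (-0.10)(-0.40) = 0.6400
  C_23 = −[(0.85)(0.00) − (-0.45)(-0.40)] = 0.1800
  C_31 = (-0.45)(-0.10) − (-0.10)(0.55) = 0.1000
  C_32 = −[(0.85)(-0.10) − (-0.10)(0.00)] = 0.0850
  C_33 = (0.85)(0.55) − (-0.45)(0.00) = 0.4675
det(I−A) = Σ_j (I−A)_1j·C_1j = (0.85)(0.4400) + (-0.45)(0.0400) + (-0.10)(0.2200) = 0.3340
adj(I−A) = Cᵀ =
  [ 0.4400   0.3600   0.1000]
  [ 0.0400   0.6400   0.0850]
  [ 0.2200   0.1800   0.4675]
(I − A)⁻¹ = adj(I−A) / det(I−A) ≈
  [   1.3174     1.0778     0.2994]
  [   0.1198     1.9162     0.2545]
  [   0.6587     0.5389     1.3997]
Δx = (I − A)⁻¹ Δd with Δd having +20 in the Semiconductors component and 0 elsewhere.
So Δx_3 = L_33 · (+20), where L_33 = adj(I−A)_33 / det(I−A) = 0.4675 / 0.3340.
Δx_3 = 0.4675 × (+20) / 0.3340 = 9.35 / 0.3340 ≈ 27.99.

Δx_3 = 27.99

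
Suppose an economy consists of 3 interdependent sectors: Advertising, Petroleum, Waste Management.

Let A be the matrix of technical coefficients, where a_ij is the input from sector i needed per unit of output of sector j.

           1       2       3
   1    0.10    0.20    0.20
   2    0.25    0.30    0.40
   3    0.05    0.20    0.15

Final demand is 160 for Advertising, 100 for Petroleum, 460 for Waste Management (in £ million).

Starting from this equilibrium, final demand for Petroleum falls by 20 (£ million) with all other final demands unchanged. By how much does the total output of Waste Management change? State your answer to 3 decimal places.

Δx_3 = -9.500

I − A =
  [   0.90    -0.20    -0.20]
  [  -0.25     0.70    -0.40]
  [  -0.05    -0.20     0.85]
Cofactors of I−A, C_ij = (−1)^(i+j)·(minor ij) (rows/columns in the sector order above):
  C_11 = (0.70)(0.85) − (-0.40)(-0.20) = 0.5150
  C_12 = −[(-0.25)(0.85) − (-0.40)(-0.05)] = 0.2325
  C_13 = (-0.25)(-0.20) − (0.70)(-0.05) = 0.0850
  C_21 = −[(-0.20)(0.85) − (-0.20)(-0.20)] = 0.2100
  C_22 = (0.90)(0.85) − (-0.20)(-0.05) = 0.7550
  C_23 = −[(0.90)(-0.20) − (-0.20)(-0.05)] = 0.1900
  C_31 = (-0.20)(-0.40) − (-0.20)(0.70) = 0.2200
  C_32 = −[(0.90)(-0.40) − (-0.20)(-0.25)] = 0.4100
  C_33 = (0.90)(0.70) − (-0.20)(-0.25) = 0.5800
det(I−A) = Σ_j (I−A)_1j·C_1j = (0.90)(0.5150) + (-0.20)(0.2325) + (-0.20)(0.0850) = 0.4000
adj(I−A) = Cᵀ =
  [ 0.5150   0.2100   0.2200]
  [ 0.2325   0.7550   0.4100]
  [ 0.0850   0.1900   0.5800]
(I − A)⁻¹ = adj(I−A) / det(I−A) ≈
  [   1.2875     0.5250     0.5500]
  [   0.5813     1.8875     1.0250]
  [   0.2125     0.4750     1.4500]
Δx = (I − A)⁻¹ Δd with Δd having -20 in the Petroleum component and 0 elsewhere.
So Δx_3 = L_32 · (-20), where L_32 = adj(I−A)_32 / det(I−A) = 0.1900 / 0.4000.
Δx_3 = 0.1900 × (-20) / 0.4000 = -3.80 / 0.4000 = -9.500.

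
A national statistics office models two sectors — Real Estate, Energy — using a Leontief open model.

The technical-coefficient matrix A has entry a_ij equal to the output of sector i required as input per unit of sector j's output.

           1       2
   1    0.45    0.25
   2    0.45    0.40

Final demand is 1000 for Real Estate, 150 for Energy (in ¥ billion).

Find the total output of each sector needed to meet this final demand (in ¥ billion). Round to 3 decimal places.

x_1 = 2931.034, x_2 = 2448.276

I − A =
  [   0.55    -0.25]
  [  -0.45     0.60]
det(I−A) = (0.55)(0.60) − (-0.25)(-0.45) = 0.2175
adj(I−A) = [[0.60, 0.25], [0.45, 0.55]]
(I − A)⁻¹ = adj(I−A) / det(I−A) ≈
  [   2.7586     1.1494]
  [   2.0690     2.5287]
x = (I − A)⁻¹ d = adj(I−A)·d / det(I−A), with det(I−A) = 0.2175:
  x_1 = (0.60·1000 + 0.25·150) / 0.2175 = 637.50 / 0.2175 ≈ 2931.034
  x_2 = (0.45·1000 + 0.55·150) / 0.2175 = 532.50 / 0.2175 ≈ 2448.276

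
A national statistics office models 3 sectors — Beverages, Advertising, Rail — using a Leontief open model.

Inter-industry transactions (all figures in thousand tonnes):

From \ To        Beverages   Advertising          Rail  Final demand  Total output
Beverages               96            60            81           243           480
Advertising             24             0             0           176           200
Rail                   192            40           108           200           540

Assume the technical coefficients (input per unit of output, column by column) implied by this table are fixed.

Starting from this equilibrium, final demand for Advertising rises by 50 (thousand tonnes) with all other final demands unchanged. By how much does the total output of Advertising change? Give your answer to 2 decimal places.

Δx_A = 51.19

Technical coefficients a_ij = z_ij / X_j:
  a_BB = 96/480 = 0.20, a_AB = 24/480 = 0.05, a_RB = 192/480 = 0.40
  a_BA = 60/200 = 0.30, a_AA = 0/200 = 0.00, a_RA = 40/200 = 0.20
  a_BR = 81/540 = 0.15, a_AR = 0/540 = 0.00, a_RR = 108/540 = 0.20
I − A =
  [   0.80    -0.30    -0.15]
  [  -0.05     1.00     0.00]
  [  -0.40    -0.20     0.80]
Cofactors of I−A, C_ij = (−1)^(i+j)·(minor ij) (rows/columns in the sector order above):
  C_11 = (1.00)(0.80) − (0.00)(-0.20) = 0.8000
  C_12 = −[(-0.05)(0.80) − (0.00)(-0.40)] = 0.0400
  C_13 = (-0.05)(-0.20) − (1.00)(-0.40) = 0.4100
  C_21 = −[(-0.30)(0.80) − (-0.15)(-0.20)] = 0.2700
  C_22 = (0.80)(0.80) − (-0.15)(-0.40) = 0.5800
  C_23 = −[(0.80)(-0.20) − (-0.30)(-0.40)] = 0.2800
  C_31 = (-0.30)(0.00) − (-0.15)(1.00) = 0.1500
  C_32 = −[(0.80)(0.00) − (-0.15)(-0.05)] = 0.0075
  C_33 = (0.80)(1.00) − (-0.30)(-0.05) = 0.7850
det(I−A) = Σ_j (I−A)_1j·C_1j = (0.80)(0.8000) + (-0.30)(0.0400) + (-0.15)(0.4100) = 0.5665
adj(I−A) = Cᵀ =
  [ 0.8000   0.2700   0.1500]
  [ 0.0400   0.5800   0.0075]
  [ 0.4100   0.2800   0.7850]
(I − A)⁻¹ = adj(I−A) / det(I−A) ≈
  [   1.4122     0.4766     0.2648]
  [   0.0706     1.0238     0.0132]
  [   0.7237     0.4943     1.3857]
Δx = (I − A)⁻¹ Δd with Δd having +50 in the Advertising component and 0 elsewhere.
So Δx_A = L_AA · (+50), where L_AA = adj(I−A)_AA / det(I−A) = 0.5800 / 0.5665.
Δx_A = 0.5800 × (+50) / 0.5665 = 29.00 / 0.5665 ≈ 51.19.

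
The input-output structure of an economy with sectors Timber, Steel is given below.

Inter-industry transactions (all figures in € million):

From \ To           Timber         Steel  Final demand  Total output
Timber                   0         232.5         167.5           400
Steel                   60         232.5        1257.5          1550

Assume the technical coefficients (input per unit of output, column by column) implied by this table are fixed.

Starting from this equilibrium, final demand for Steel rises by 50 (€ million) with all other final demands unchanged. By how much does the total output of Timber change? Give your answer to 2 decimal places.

Δx_1 = 9.06

Technical coefficients a_ij = z_ij / X_j:
  a_11 = 0/400 = 0.00, a_21 = 60/400 = 0.15
  a_12 = 232.5/1550 = 0.15, a_22 = 232.5/1550 = 0.15
I − A =
  [   1.00    -0.15]
  [  -0.15     0.85]
det(I−A) = (1.00)(0.85) − (-0.15)(-0.15) = 0.8275
adj(I−A) = [[0.85, 0.15], [0.15, 1.00]]
(I − A)⁻¹ = adj(I−A) / det(I−A) ≈
  [   1.0272     0.1813]
  [   0.1813     1.2085]
Δx = (I − A)⁻¹ Δd with Δd having +50 in the Steel component and 0 elsewhere.
So Δx_1 = L_12 · (+50), where L_12 = adj(I−A)_12 / det(I−A) = 0.15 / 0.8275.
Δx_1 = 0.15 × (+50) / 0.8275 = 7.50 / 0.8275 ≈ 9.06.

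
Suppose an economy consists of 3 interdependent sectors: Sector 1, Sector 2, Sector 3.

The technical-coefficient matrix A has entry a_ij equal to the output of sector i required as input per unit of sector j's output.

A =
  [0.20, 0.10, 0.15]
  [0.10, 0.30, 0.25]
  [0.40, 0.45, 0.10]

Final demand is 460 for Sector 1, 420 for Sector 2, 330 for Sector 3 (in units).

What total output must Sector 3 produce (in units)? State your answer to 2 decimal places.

I − A =
  [   0.80    -0.10    -0.15]
  [  -0.10     0.70    -0.25]
  [  -0.40    -0.45     0.90]
Cofactors of I−A, C_ij = (−1)^(i+j)·(minor ij) (rows/columns in the sector order above):
  C_11 = (0.70)(0.90) − (-0.25)(-0.45) = 0.5175
  C_12 = −[(-0.10)(0.90) − (-0.25)(-0.40)] = 0.1900
  C_13 = (-0.10)(-0.45) − (0.70)(-0.40) = 0.3250
  C_21 = −[(-0.10)(0.90) − (-0.15)(-0.45)] = 0.1575
  C_22 = (0.80)(0.90) − (-0.15)(-0.40) = 0.6600
  C_23 = −[(0.80)(-0.45) − (-0.10)(-0.40)] = 0.4000
  C_31 = (-0.10)(-0.25) − (-0.15)(0.70) = 0.1300
  C_32 = −[(0.80)(-0.25) − (-0.15)(-0.10)] = 0.2150
  C_33 = (0.80)(0.70) − (-0.10)(-0.10) = 0.5500
det(I−A) = Σ_j (I−A)_1j·C_1j = (0.80)(0.5175) + (-0.10)(0.1900) + (-0.15)(0.3250) = 0.34625
adj(I−A) = Cᵀ =
  [ 0.5175   0.1575   0.1300]
  [ 0.1900   0.6600   0.2150]
  [ 0.3250   0.4000   0.5500]
(I − A)⁻¹ = adj(I−A) / det(I−A) ≈
  [   1.4946     0.4549     0.3755]
  [   0.5487     1.9061     0.6209]
  [   0.9386     1.1552     1.5884]
x = (I − A)⁻¹ d = adj(I−A)·d / det(I−A), with det(I−A) = 0.34625:
  x_1 = (0.5175·460 + 0.1575·420 + 0.1300·330) / 0.34625 = 347.10 / 0.34625 ≈ 1002.45
  x_2 = (0.1900·460 + 0.6600·420 + 0.2150·330) / 0.34625 = 435.55 / 0.34625 ≈ 1257.91
  x_3 = (0.3250·460 + 0.4000·420 + 0.5500·330) / 0.34625 = 499.00 / 0.34625 ≈ 1441.16

x_3 = 1441.16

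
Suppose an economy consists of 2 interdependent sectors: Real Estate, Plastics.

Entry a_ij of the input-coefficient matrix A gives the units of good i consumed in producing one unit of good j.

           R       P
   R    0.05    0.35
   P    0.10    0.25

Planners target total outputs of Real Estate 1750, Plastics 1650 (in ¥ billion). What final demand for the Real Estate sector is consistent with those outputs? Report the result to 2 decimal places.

I − A =
  [   0.95    -0.35]
  [  -0.10     0.75]
d = (I − A) x:
  d_R = (+0.95)·1750 + (-0.35)·1650 = 1085.00
  d_P = (-0.10)·1750 + (+0.75)·1650 = 1062.50

d_R = 1085.00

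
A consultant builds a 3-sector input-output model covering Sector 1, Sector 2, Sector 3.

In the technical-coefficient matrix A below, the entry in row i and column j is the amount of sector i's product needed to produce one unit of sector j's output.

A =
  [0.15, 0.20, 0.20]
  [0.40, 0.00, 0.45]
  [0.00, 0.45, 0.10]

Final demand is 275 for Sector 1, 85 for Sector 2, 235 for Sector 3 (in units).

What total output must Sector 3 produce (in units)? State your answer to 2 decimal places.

I − A =
  [   0.85    -0.20    -0.20]
  [  -0.40     1.00    -0.45]
  [   0.00    -0.45     0.90]
Cofactors of I−A, C_ij = (−1)^(i+j)·(minor ij) (rows/columns in the sector order above):
  C_11 = (1.00)(0.90) − (-0.45)(-0.45) = 0.6975
  C_12 = −[(-0.40)(0.90) − (-0.45)(0.00)] = 0.3600
  C_13 = (-0.40)(-0.45) − (1.00)(0.00) = 0.1800
  C_21 = −[(-0.20)(0.90) − (-0.20)(-0.45)] = 0.2700
  C_22 = (0.85)(0.90) − (-0.20)(0.00) = 0.7650
  C_23 = −[(0.85)(-0.45) − (-0.20)(0.00)] = 0.3825
  C_31 = (-0.20)(-0.45) − (-0.20)(1.00) = 0.2900
  C_32 = −[(0.85)(-0.45) − (-0.20)(-0.40)] = 0.4625
  C_33 = (0.85)(1.00) − (-0.20)(-0.40) = 0.7700
det(I−A) = Σ_j (I−A)_1j·C_1j = (0.85)(0.6975) + (-0.20)(0.3600) + (-0.20)(0.1800) = 0.484875
adj(I−A) = Cᵀ =
  [ 0.6975   0.2700   0.2900]
  [ 0.3600   0.7650   0.4625]
  [ 0.1800   0.3825   0.7700]
(I − A)⁻¹ = adj(I−A) / det(I−A) ≈
  [   1.4385     0.5568     0.5981]
  [   0.7425     1.5777     0.9539]
  [   0.3712     0.7889     1.5880]
x = (I − A)⁻¹ d = adj(I−A)·d / det(I−A), with det(I−A) = 0.484875:
  x_1 = (0.6975·275 + 0.2700·85 + 0.2900·235) / 0.484875 = 282.9125 / 0.484875 ≈ 583.48
  x_2 = (0.3600·275 + 0.7650·85 + 0.4625·235) / 0.484875 = 272.7125 / 0.484875 ≈ 562.44
  x_3 = (0.1800·275 + 0.3825·85 + 0.7700·235) / 0.484875 = 262.9625 / 0.484875 ≈ 542.33

x_3 = 542.33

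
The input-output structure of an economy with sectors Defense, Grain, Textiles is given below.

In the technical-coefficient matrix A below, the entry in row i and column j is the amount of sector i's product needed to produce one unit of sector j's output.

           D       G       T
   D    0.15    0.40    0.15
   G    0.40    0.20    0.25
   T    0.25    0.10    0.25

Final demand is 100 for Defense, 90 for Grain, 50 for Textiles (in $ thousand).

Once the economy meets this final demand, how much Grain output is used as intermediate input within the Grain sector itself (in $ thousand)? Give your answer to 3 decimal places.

z_GG = 67.506

I − A =
  [   0.85    -0.40    -0.15]
  [  -0.40     0.80    -0.25]
  [  -0.25    -0.10     0.75]
Cofactors of I−A, C_ij = (−1)^(i+j)·(minor ij) (rows/columns in the sector order above):
  C_11 = (0.80)(0.75) − (-0.25)(-0.10) = 0.5750
  C_12 = −[(-0.40)(0.75) − (-0.25)(-0.25)] = 0.3625
  C_13 = (-0.40)(-0.10) − (0.80)(-0.25) = 0.2400
  C_21 = −[(-0.40)(0.75) − (-0.15)(-0.10)] = 0.3150
  C_22 = (0.85)(0.75) − (-0.15)(-0.25) = 0.6000
  C_23 = −[(0.85)(-0.10) − (-0.40)(-0.25)] = 0.1850
  C_31 = (-0.40)(-0.25) − (-0.15)(0.80) = 0.2200
  C_32 = −[(0.85)(-0.25) − (-0.15)(-0.40)] = 0.2725
  C_33 = (0.85)(0.80) − (-0.40)(-0.40) = 0.5200
det(I−A) = Σ_j (I−A)_1j·C_1j = (0.85)(0.5750) + (-0.40)(0.3625) + (-0.15)(0.2400) = 0.30775
adj(I−A) = Cᵀ =
  [ 0.5750   0.3150   0.2200]
  [ 0.3625   0.6000   0.2725]
  [ 0.2400   0.1850   0.5200]
(I − A)⁻¹ = adj(I−A) / det(I−A) ≈
  [   1.8684     1.0236     0.7149]
  [   1.1779     1.9496     0.8855]
  [   0.7799     0.6011     1.6897]
First solve x = (I − A)⁻¹ d = adj(I−A)·d / det(I−A); in particular x_G = (0.3625·100 + 0.6000·90 + 0.2725·50) / 0.30775 = 103.875 / 0.30775 ≈ 337.53046.
Intermediate flow from G to G: z_GG = a_GG · x_G = 0.20 × 103.875 / 0.30775 = 20.775 / 0.30775 ≈ 67.506.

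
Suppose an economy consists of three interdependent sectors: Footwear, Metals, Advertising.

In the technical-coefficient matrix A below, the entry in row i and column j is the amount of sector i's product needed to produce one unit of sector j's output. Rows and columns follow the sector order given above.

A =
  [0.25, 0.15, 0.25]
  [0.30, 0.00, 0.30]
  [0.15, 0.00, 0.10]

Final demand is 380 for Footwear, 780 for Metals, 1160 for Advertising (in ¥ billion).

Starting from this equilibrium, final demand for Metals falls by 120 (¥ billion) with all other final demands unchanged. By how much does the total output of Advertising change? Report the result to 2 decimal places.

Δx_3 = -4.57

I − A =
  [   0.75    -0.15    -0.25]
  [  -0.30     1.00    -0.30]
  [  -0.15     0.00     0.90]
Cofactors of I−A, C_ij = (−1)^(i+j)·(minor ij) (rows/columns in the sector order above):
  C_11 = (1.00)(0.90) − (-0.30)(0.00) = 0.9000
  C_12 = −[(-0.30)(0.90) − (-0.30)(-0.15)] = 0.3150
  C_13 = (-0.30)(0.00) − (1.00)(-0.15) = 0.1500
  C_21 = −[(-0.15)(0.90) − (-0.25)(0.00)] = 0.1350
  C_22 = (0.75)(0.90) − (-0.25)(-0.15) = 0.6375
  C_23 = −[(0.75)(0.00) − (-0.15)(-0.15)] = 0.0225
  C_31 = (-0.15)(-0.30) − (-0.25)(1.00) = 0.2950
  C_32 = −[(0.75)(-0.30) − (-0.25)(-0.30)] = 0.3000
  C_33 = (0.75)(1.00) − (-0.15)(-0.30) = 0.7050
det(I−A) = Σ_j (I−A)_1j·C_1j = (0.75)(0.9000) + (-0.15)(0.3150) + (-0.25)(0.1500) = 0.59025
adj(I−A) = Cᵀ =
  [ 0.9000   0.1350   0.2950]
  [ 0.3150   0.6375   0.3000]
  [ 0.1500   0.0225   0.7050]
(I − A)⁻¹ = adj(I−A) / det(I−A) ≈
  [   1.5248     0.2287     0.4998]
  [   0.5337     1.0801     0.5083]
  [   0.2541     0.0381     1.1944]
Δx = (I − A)⁻¹ Δd with Δd having -120 in the Metals component and 0 elsewhere.
So Δx_3 = L_32 · (-120), where L_32 = adj(I−A)_32 / det(I−A) = 0.0225 / 0.59025.
Δx_3 = 0.0225 × (-120) / 0.59025 = -2.70 / 0.59025 ≈ -4.57.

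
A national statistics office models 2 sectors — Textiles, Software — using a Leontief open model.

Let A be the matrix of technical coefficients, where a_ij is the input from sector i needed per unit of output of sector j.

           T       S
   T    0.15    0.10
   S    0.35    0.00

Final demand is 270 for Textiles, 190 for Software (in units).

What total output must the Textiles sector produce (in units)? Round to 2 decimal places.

x_T = 354.60

I − A =
  [   0.85    -0.10]
  [  -0.35     1.00]
det(I−A) = (0.85)(1.00) − (-0.10)(-0.35) = 0.8150
adj(I−A) = [[1.00, 0.10], [0.35, 0.85]]
(I − A)⁻¹ = adj(I−A) / det(I−A) ≈
  [   1.2270     0.1227]
  [   0.4294     1.0429]
x = (I − A)⁻¹ d = adj(I−A)·d / det(I−A), with det(I−A) = 0.8150:
  x_T = (1.00·270 + 0.10·190) / 0.8150 = 289.00 / 0.8150 ≈ 354.60
  x_S = (0.35·270 + 0.85·190) / 0.8150 = 256.00 / 0.8150 ≈ 314.11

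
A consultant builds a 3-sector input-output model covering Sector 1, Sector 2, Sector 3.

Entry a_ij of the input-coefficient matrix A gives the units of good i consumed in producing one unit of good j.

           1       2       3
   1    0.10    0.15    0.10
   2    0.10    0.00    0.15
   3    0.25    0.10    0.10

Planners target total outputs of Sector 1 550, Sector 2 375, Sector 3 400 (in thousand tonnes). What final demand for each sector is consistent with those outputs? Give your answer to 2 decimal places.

d_1 = 398.75, d_2 = 260.00, d_3 = 185.00

I − A =
  [   0.90    -0.15    -0.10]
  [  -0.10     1.00    -0.15]
  [  -0.25    -0.10     0.90]
d = (I − A) x:
  d_1 = (+0.90)·550 + (-0.15)·375 + (-0.10)·400 = 398.75
  d_2 = (-0.10)·550 + (+1.00)·375 + (-0.15)·400 = 260.00
  d_3 = (-0.25)·550 + (-0.10)·375 + (+0.90)·400 = 185.00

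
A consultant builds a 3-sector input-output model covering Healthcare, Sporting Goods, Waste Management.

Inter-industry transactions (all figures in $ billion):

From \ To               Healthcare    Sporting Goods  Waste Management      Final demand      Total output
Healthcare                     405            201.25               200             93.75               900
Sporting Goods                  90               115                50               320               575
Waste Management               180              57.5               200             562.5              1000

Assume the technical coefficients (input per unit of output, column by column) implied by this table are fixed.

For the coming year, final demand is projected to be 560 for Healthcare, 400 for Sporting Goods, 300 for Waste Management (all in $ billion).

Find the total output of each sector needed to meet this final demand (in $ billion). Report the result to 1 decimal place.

Technical coefficients a_ij = z_ij / X_j:
  a_HH = 405/900 = 0.45, a_SH = 90/900 = 0.10, a_WH = 180/900 = 0.20
  a_HS = 201.25/575 = 0.35, a_SS = 115/575 = 0.20, a_WS = 57.5/575 = 0.10
  a_HW = 200/1000 = 0.20, a_SW = 50/1000 = 0.05, a_WW = 200/1000 = 0.20
I − A =
  [   0.55    -0.35    -0.20]
  [  -0.10     0.80    -0.05]
  [  -0.20    -0.10     0.80]
Cofactors of I−A, C_ij = (−1)^(i+j)·(minor ij) (rows/columns in the sector order above):
  C_11 = (0.80)(0.80) − (-0.05)(-0.10) = 0.6350
  C_12 = −[(-0.10)(0.80) − (-0.05)(-0.20)] = 0.0900
  C_13 = (-0.10)(-0.10) − (0.80)(-0.20) = 0.1700
  C_21 = −[(-0.35)(0.80) − (-0.20)(-0.10)] = 0.3000
  C_22 = (0.55)(0.80) − (-0.20)(-0.20) = 0.4000
  C_23 = −[(0.55)(-0.10) − (-0.35)(-0.20)] = 0.1250
  C_31 = (-0.35)(-0.05) − (-0.20)(0.80) = 0.1775
  C_32 = −[(0.55)(-0.05) − (-0.20)(-0.10)] = 0.0475
  C_33 = (0.55)(0.80) − (-0.35)(-0.10) = 0.4050
det(I−A) = Σ_j (I−A)_1j·C_1j = (0.55)(0.6350) + (-0.35)(0.0900) + (-0.20)(0.1700) = 0.28375
adj(I−A) = Cᵀ =
  [ 0.6350   0.3000   0.1775]
  [ 0.0900   0.4000   0.0475]
  [ 0.1700   0.1250   0.4050]
(I − A)⁻¹ = adj(I−A) / det(I−A) ≈
  [   2.2379     1.0573     0.6256]
  [   0.3172     1.4097     0.1674]
  [   0.5991     0.4405     1.4273]
x = (I − A)⁻¹ d = adj(I−A)·d / det(I−A), with det(I−A) = 0.28375:
  x_H = (0.6350·560 + 0.3000·400 + 0.1775·300) / 0.28375 = 528.85 / 0.28375 ≈ 1863.8
  x_S = (0.0900·560 + 0.4000·400 + 0.0475·300) / 0.28375 = 224.65 / 0.28375 ≈ 791.7
  x_W = (0.1700·560 + 0.1250·400 + 0.4050·300) / 0.28375 = 266.70 / 0.28375 ≈ 939.9

x_H = 1863.8, x_S = 791.7, x_W = 939.9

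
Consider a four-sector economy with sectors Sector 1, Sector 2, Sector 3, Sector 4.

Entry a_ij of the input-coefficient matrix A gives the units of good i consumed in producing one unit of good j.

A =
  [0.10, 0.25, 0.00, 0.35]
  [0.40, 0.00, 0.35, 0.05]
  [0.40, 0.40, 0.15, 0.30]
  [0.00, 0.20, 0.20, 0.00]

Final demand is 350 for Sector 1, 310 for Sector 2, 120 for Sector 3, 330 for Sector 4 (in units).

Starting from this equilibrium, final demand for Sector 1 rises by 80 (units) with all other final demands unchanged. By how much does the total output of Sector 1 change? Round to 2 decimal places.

I − A =
  [   0.90    -0.25     0.00    -0.35]
  [  -0.40     1.00    -0.35    -0.05]
  [  -0.40    -0.40     0.85    -0.30]
  [   0.00    -0.20    -0.20     1.00]
Compute the cofactors C_ij = (−1)^(i+j)·(3×3 minor ij) of I−A; the adjugate is their transpose:
adj(I−A) = Cᵀ =
  [ 0.616500   0.285000   0.184500   0.285375]
  [ 0.460000   0.683000   0.352000   0.300750]
  [ 0.580000   0.542000   0.763000   0.459000]
  [ 0.208000   0.245000   0.223000   0.519000]
det(I−A) = Σ_j (I−A)_1j·C_1j = (0.90)(0.616500) + (-0.25)(0.460000) + (0.00)(0.580000) + (-0.35)(0.208000) = 0.36705
(I − A)⁻¹ = adj(I−A) / det(I−A) ≈
  [   1.6796     0.7765     0.5027     0.7775]
  [   1.2532     1.8608     0.9590     0.8194]
  [   1.5802     1.4766     2.0787     1.2505]
  [   0.5667     0.6675     0.6075     1.4140]
Δx = (I − A)⁻¹ Δd with Δd having +80 in the Sector 1 component and 0 elsewhere.
So Δx_1 = L_11 · (+80), where L_11 = adj(I−A)_11 / det(I−A) = 0.616500 / 0.36705.
Δx_1 = 0.616500 × (+80) / 0.36705 = 49.32 / 0.36705 ≈ 134.37.

Δx_1 = 134.37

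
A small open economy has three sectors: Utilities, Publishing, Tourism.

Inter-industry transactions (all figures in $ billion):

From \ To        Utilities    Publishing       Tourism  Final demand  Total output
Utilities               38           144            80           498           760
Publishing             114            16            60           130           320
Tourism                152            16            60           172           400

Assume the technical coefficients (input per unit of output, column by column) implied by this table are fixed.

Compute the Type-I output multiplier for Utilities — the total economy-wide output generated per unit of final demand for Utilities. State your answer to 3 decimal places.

m_U = 1.778

Technical coefficients a_ij = z_ij / X_j:
  a_UU = 38/760 = 0.05, a_PU = 114/760 = 0.15, a_TU = 152/760 = 0.20
  a_UP = 144/320 = 0.45, a_PP = 16/320 = 0.05, a_TP = 16/320 = 0.05
  a_UT = 80/400 = 0.20, a_PT = 60/400 = 0.15, a_TT = 60/400 = 0.15
I − A =
  [   0.95    -0.45    -0.20]
  [  -0.15     0.95    -0.15]
  [  -0.20    -0.05     0.85]
Cofactors of I−A, C_ij = (−1)^(i+j)·(minor ij) (rows/columns in the sector order above):
  C_11 = (0.95)(0.85) − (-0.15)(-0.05) = 0.8000
  C_12 = −[(-0.15)(0.85) − (-0.15)(-0.20)] = 0.1575
  C_13 = (-0.15)(-0.05) − (0.95)(-0.20) = 0.1975
  C_21 = −[(-0.45)(0.85) − (-0.20)(-0.05)] = 0.3925
  C_22 = (0.95)(0.85) − (-0.20)(-0.20) = 0.7675
  C_23 = −[(0.95)(-0.05) − (-0.45)(-0.20)] = 0.1375
  C_31 = (-0.45)(-0.15) − (-0.20)(0.95) = 0.2575
  C_32 = −[(0.95)(-0.15) − (-0.20)(-0.15)] = 0.1725
  C_33 = (0.95)(0.95) − (-0.45)(-0.15) = 0.8350
det(I−A) = Σ_j (I−A)_1j·C_1j = (0.95)(0.8000) + (-0.45)(0.1575) + (-0.20)(0.1975) = 0.649625
adj(I−A) = Cᵀ =
  [ 0.8000   0.3925   0.2575]
  [ 0.1575   0.7675   0.1725]
  [ 0.1975   0.1375   0.8350]
(I − A)⁻¹ = adj(I−A) / det(I−A) ≈
  [   1.2315     0.6042     0.3964]
  [   0.2424     1.1815     0.2655]
  [   0.3040     0.2117     1.2854]
The output multiplier for sector j is the column-j sum of the Leontief inverse (I − A)⁻¹ = adj(I−A) / det(I−A).
Column U of adj(I−A): (0.8000, 0.1575, 0.1975); det(I−A) = 0.649625.
m_U = (0.8000 + 0.1575 + 0.1975) / 0.649625 = 1.155 / 0.649625 ≈ 1.778.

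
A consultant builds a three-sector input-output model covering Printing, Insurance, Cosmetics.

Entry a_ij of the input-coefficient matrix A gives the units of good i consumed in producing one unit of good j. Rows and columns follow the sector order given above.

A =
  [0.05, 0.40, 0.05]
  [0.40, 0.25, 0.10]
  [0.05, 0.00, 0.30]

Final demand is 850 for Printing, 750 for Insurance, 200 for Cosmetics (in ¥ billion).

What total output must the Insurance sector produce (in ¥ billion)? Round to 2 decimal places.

x_I = 1990.53

I − A =
  [   0.95    -0.40    -0.05]
  [  -0.40     0.75    -0.10]
  [  -0.05     0.00     0.70]
Cofactors of I−A, C_ij = (−1)^(i+j)·(minor ij) (rows/columns in the sector order above):
  C_11 = (0.75)(0.70) − (-0.10)(0.00) = 0.5250
  C_12 = −[(-0.40)(0.70) − (-0.10)(-0.05)] = 0.2850
  C_13 = (-0.40)(0.00) − (0.75)(-0.05) = 0.0375
  C_21 = −[(-0.40)(0.70) − (-0.05)(0.00)] = 0.2800
  C_22 = (0.95)(0.70) − (-0.05)(-0.05) = 0.6625
  C_23 = −[(0.95)(0.00) − (-0.40)(-0.05)] = 0.0200
  C_31 = (-0.40)(-0.10) − (-0.05)(0.75) = 0.0775
  C_32 = −[(0.95)(-0.10) − (-0.05)(-0.40)] = 0.1150
  C_33 = (0.95)(0.75) − (-0.40)(-0.40) = 0.5525
det(I−A) = Σ_j (I−A)_1j·C_1j = (0.95)(0.5250) + (-0.40)(0.2850) + (-0.05)(0.0375) = 0.382875
adj(I−A) = Cᵀ =
  [ 0.5250   0.2800   0.0775]
  [ 0.2850   0.6625   0.1150]
  [ 0.0375   0.0200   0.5525]
(I − A)⁻¹ = adj(I−A) / det(I−A) ≈
  [   1.3712     0.7313     0.2024]
  [   0.7444     1.7303     0.3004]
  [   0.0979     0.0522     1.4430]
x = (I − A)⁻¹ d = adj(I−A)·d / det(I−A), with det(I−A) = 0.382875:
  x_P = (0.5250·850 + 0.2800·750 + 0.0775·200) / 0.382875 = 671.75 / 0.382875 ≈ 1754.49
  x_I = (0.2850·850 + 0.6625·750 + 0.1150·200) / 0.382875 = 762.125 / 0.382875 ≈ 1990.53
  x_C = (0.0375·850 + 0.0200·750 + 0.5525·200) / 0.382875 = 157.375 / 0.382875 ≈ 411.03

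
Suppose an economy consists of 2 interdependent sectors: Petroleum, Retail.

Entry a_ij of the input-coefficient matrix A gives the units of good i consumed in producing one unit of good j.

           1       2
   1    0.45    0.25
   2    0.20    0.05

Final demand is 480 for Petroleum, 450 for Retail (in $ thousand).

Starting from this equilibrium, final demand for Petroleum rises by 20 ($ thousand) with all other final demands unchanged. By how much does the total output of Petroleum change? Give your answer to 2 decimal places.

I − A =
  [   0.55    -0.25]
  [  -0.20     0.95]
det(I−A) = (0.55)(0.95) − (-0.25)(-0.20) = 0.4725
adj(I−A) = [[0.95, 0.25], [0.20, 0.55]]
(I − A)⁻¹ = adj(I−A) / det(I−A) ≈
  [   2.0106     0.5291]
  [   0.4233     1.1640]
Δx = (I − A)⁻¹ Δd with Δd having +20 in the Petroleum component and 0 elsewhere.
So Δx_1 = L_11 · (+20), where L_11 = adj(I−A)_11 / det(I−A) = 0.95 / 0.4725.
Δx_1 = 0.95 × (+20) / 0.4725 = 19.00 / 0.4725 ≈ 40.21.

Δx_1 = 40.21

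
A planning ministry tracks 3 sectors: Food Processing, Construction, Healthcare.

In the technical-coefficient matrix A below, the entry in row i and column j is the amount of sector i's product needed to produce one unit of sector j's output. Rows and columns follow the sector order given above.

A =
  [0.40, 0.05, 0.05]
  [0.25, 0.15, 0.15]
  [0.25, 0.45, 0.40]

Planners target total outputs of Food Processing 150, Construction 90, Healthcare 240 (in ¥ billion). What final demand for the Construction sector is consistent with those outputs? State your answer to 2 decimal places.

I − A =
  [   0.60    -0.05    -0.05]
  [  -0.25     0.85    -0.15]
  [  -0.25    -0.45     0.60]
d = (I − A) x:
  d_1 = (+0.60)·150 + (-0.05)·90 + (-0.05)·240 = 73.50
  d_2 = (-0.25)·150 + (+0.85)·90 + (-0.15)·240 = 3.00
  d_3 = (-0.25)·150 + (-0.45)·90 + (+0.60)·240 = 66.00

d_2 = 3.00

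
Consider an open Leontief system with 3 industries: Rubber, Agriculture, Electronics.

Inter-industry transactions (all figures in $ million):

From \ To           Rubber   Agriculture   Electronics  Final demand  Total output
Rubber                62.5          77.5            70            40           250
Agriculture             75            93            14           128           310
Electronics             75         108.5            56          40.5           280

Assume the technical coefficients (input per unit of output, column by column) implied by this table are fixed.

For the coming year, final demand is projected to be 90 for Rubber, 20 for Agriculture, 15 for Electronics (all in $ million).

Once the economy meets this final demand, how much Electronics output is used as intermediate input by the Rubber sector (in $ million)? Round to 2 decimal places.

Technical coefficients a_ij = z_ij / X_j:
  a_RR = 62.5/250 = 0.25, a_AR = 75/250 = 0.30, a_ER = 75/250 = 0.30
  a_RA = 77.5/310 = 0.25, a_AA = 93/310 = 0.30, a_EA = 108.5/310 = 0.35
  a_RE = 70/280 = 0.25, a_AE = 14/280 = 0.05, a_EE = 56/280 = 0.20
I − A =
  [   0.75    -0.25    -0.25]
  [  -0.30     0.70    -0.05]
  [  -0.30    -0.35     0.80]
Cofactors of I−A, C_ij = (−1)^(i+j)·(minor ij) (rows/columns in the sector order above):
  C_11 = (0.70)(0.80) − (-0.05)(-0.35) = 0.5425
  C_12 = −[(-0.30)(0.80) − (-0.05)(-0.30)] = 0.2550
  C_13 = (-0.30)(-0.35) − (0.70)(-0.30) = 0.3150
  C_21 = −[(-0.25)(0.80) − (-0.25)(-0.35)] = 0.2875
  C_22 = (0.75)(0.80) − (-0.25)(-0.30) = 0.5250
  C_23 = −[(0.75)(-0.35) − (-0.25)(-0.30)] = 0.3375
  C_31 = (-0.25)(-0.05) − (-0.25)(0.70) = 0.1875
  C_32 = −[(0.75)(-0.05) − (-0.25)(-0.30)] = 0.1125
  C_33 = (0.75)(0.70) − (-0.25)(-0.30) = 0.4500
det(I−A) = Σ_j (I−A)_1j·C_1j = (0.75)(0.5425) + (-0.25)(0.2550) + (-0.25)(0.3150) = 0.264375
adj(I−A) = Cᵀ =
  [ 0.5425   0.2875   0.1875]
  [ 0.2550   0.5250   0.1125]
  [ 0.3150   0.3375   0.4500]
(I − A)⁻¹ = adj(I−A) / det(I−A) ≈
  [   2.0520     1.0875     0.7092]
  [   0.9645     1.9858     0.4255]
  [   1.1915     1.2766     1.7021]
First solve x = (I − A)⁻¹ d = adj(I−A)·d / det(I−A); in particular x_R = (0.5425·90 + 0.2875·20 + 0.1875·15) / 0.264375 = 57.3875 / 0.264375 ≈ 217.0686.
Intermediate flow from E to R: z_ER = a_ER · x_R = 0.30 × 57.3875 / 0.264375 = 17.21625 / 0.264375 ≈ 65.12.

z_ER = 65.12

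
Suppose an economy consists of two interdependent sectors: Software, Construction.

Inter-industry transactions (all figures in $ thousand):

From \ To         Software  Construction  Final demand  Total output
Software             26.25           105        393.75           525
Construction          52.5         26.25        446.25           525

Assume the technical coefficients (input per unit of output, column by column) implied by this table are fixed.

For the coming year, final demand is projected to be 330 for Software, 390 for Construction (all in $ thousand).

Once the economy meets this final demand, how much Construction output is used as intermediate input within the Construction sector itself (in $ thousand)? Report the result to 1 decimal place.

z_CC = 22.9

Technical coefficients a_ij = z_ij / X_j:
  a_SS = 26.25/525 = 0.05, a_CS = 52.5/525 = 0.10
  a_SC = 105/525 = 0.20, a_CC = 26.25/525 = 0.05
I − A =
  [   0.95    -0.20]
  [  -0.10     0.95]
det(I−A) = (0.95)(0.95) − (-0.20)(-0.10) = 0.8825
adj(I−A) = [[0.95, 0.20], [0.10, 0.95]]
(I − A)⁻¹ = adj(I−A) / det(I−A) ≈
  [   1.0765     0.2266]
  [   0.1133     1.0765]
First solve x = (I − A)⁻¹ d = adj(I−A)·d / det(I−A); in particular x_C = (0.10·330 + 0.95·390) / 0.8825 = 403.50 / 0.8825 ≈ 457.224.
Intermediate flow from C to C: z_CC = a_CC · x_C = 0.05 × 403.50 / 0.8825 = 20.175 / 0.8825 ≈ 22.9.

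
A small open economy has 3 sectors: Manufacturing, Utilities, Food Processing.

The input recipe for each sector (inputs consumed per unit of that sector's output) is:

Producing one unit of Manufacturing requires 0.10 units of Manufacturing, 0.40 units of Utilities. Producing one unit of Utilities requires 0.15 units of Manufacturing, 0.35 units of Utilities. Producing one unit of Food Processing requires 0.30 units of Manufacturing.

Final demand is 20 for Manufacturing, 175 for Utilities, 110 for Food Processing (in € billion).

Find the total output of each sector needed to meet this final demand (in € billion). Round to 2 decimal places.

x_M = 115.62, x_U = 340.38, x_F = 110.00

I − A =
  [   0.90    -0.15    -0.30]
  [  -0.40     0.65     0.00]
  [   0.00     0.00     1.00]
Cofactors of I−A, C_ij = (−1)^(i+j)·(minor ij) (rows/columns in the sector order above):
  C_11 = (0.65)(1.00) − (0.00)(0.00) = 0.6500
  C_12 = −[(-0.40)(1.00) − (0.00)(0.00)] = 0.4000
  C_13 = (-0.40)(0.00) − (0.65)(0.00) = 0.0000
  C_21 = −[(-0.15)(1.00) − (-0.30)(0.00)] = 0.1500
  C_22 = (0.90)(1.00) − (-0.30)(0.00) = 0.9000
  C_23 = −[(0.90)(0.00) − (-0.15)(0.00)] = 0.0000
  C_31 = (-0.15)(0.00) − (-0.30)(0.65) = 0.1950
  C_32 = −[(0.90)(0.00) − (-0.30)(-0.40)] = 0.1200
  C_33 = (0.90)(0.65) − (-0.15)(-0.40) = 0.5250
det(I−A) = Σ_j (I−A)_1j·C_1j = (0.90)(0.6500) + (-0.15)(0.4000) + (-0.30)(0.0000) = 0.5250
adj(I−A) = Cᵀ =
  [ 0.6500   0.1500   0.1950]
  [ 0.4000   0.9000   0.1200]
  [ 0.0000   0.0000   0.5250]
(I − A)⁻¹ = adj(I−A) / det(I−A) ≈
  [   1.2381     0.2857     0.3714]
  [   0.7619     1.7143     0.2286]
  [   0.0000     0.0000     1.0000]
x = (I − A)⁻¹ d = adj(I−A)·d / det(I−A), with det(I−A) = 0.5250:
  x_M = (0.6500·20 + 0.1500·175 + 0.1950·110) / 0.5250 = 60.70 / 0.5250 ≈ 115.62
  x_U = (0.4000·20 + 0.9000·175 + 0.1200·110) / 0.5250 = 178.70 / 0.5250 ≈ 340.38
  x_F = (0.0000·20 + 0.0000·175 + 0.5250·110) / 0.5250 = 57.75 / 0.5250 = 110.00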